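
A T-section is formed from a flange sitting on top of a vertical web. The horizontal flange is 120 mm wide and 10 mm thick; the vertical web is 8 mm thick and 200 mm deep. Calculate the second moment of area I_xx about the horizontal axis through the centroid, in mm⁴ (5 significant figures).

I_xx ≈ 1.2903 × 10⁷ mm⁴

Decompose the section into non-overlapping parts with the origin at the bottom-left of its bounding rectangle.
Flange: 120 × 10, A = 1 200 mm², y = 205 mm, Ī = 10 000 mm⁴.
Web: 8 × 200, A = 1 600 mm², y = 100 mm, Ī = 5 333 333 mm⁴.
Centroid: ȳ = ΣA·y / ΣA = 145 mm.
Transfer each piece to the horizontal axis through the centroid using Ī + A·d² with d = y − 145:
  flange: d = 60 mm → contributes +4 330 000 mm⁴
  web: d = -45 mm → contributes +8 573 333 mm⁴
Total I = 12 903 333 mm⁴.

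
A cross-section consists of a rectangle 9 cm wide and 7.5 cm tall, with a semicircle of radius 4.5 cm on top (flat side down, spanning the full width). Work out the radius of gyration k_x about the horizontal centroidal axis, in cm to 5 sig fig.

Treat the section as a set of non-overlapping primitives; coordinates are from the bounding-box lower-left.
Rectangular body: 9 × 7.5, A = 67.5 cm², y = 3.75 cm, Ī = 316.4063 cm⁴.
Semicircular cap: semicircle r = 4.5, A = 31.80863 cm², y = 9.409859 cm, Ī = 45.00721 cm⁴.
Centroid: ȳ = ΣA·y / ΣA = 5.562857 cm.
Transfer each piece to the horizontal centroidal axis using Ī + A·d² with d = y − 5.562857:
  rectangular body: d = -1.812857 cm → contributes +538.2417 cm⁴
  semicircular cap: d = 3.847002 cm → contributes +515.7566 cm⁴
Total I = 1053.998 cm⁴.
Radius of gyration: k = √(I/A) = √(1053.998 / 99.30863) = 3.257815 cm.

k_x ≈ 3.2578 cm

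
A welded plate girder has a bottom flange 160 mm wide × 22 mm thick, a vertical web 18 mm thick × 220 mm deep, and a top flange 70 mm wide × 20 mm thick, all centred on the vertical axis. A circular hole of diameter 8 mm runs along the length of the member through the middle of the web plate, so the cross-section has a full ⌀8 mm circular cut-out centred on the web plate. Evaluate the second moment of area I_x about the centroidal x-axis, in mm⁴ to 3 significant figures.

Decompose the section into non-overlapping parts with the origin at the bottom-left of its bounding rectangle.
Bottom plate: 160 × 22, A = 3 520 mm², y = 11 mm, Ī = 141 973 mm⁴.
Web plate: 18 × 220, A = 3 960 mm², y = 132 mm, Ī = 15 972 000 mm⁴.
Top plate: 70 × 20, A = 1 400 mm², y = 252 mm, Ī = 46 667 mm⁴.
Hole (subtracted): ⌀8, A = 50.265 mm², y = 132 mm, Ī = 201.06 mm⁴.
Centroid: ȳ = ΣA·y / ΣA = 102.79 mm.
Transfer each piece to the centroidal x-axis using Ī + A·d² with d = y − 102.79:
  bottom plate: d = -91.79 mm → contributes +29 799 143 mm⁴
  web plate: d = 29.21 mm → contributes +19 350 858 mm⁴
  top plate: d = 149.21 mm → contributes +31 215 904 mm⁴
  hole: d = 29.21 mm → contributes −43 090 mm⁴
Total I = 80 322 815 mm⁴.

I_x ≈ 8.03 × 10⁷ mm⁴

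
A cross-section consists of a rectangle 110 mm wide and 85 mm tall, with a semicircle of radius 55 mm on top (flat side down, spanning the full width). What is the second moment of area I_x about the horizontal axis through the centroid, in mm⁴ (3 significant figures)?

Treat the section as a set of non-overlapping primitives; coordinates are from the bounding-box lower-left.
Rectangular body: 110 × 85, A = 9 350 mm², y = 42.5 mm, Ī = 5 629 479 mm⁴.
Semicircular cap: semicircle r = 55, A = 4751.7 mm², y = 108.34 mm, Ī = 1 004 345 mm⁴.
Centroid: ȳ = ΣA·y / ΣA = 64.686 mm.
Transfer each piece to the horizontal axis through the centroid using Ī + A·d² with d = y − 64.686:
  rectangular body: d = -22.186 mm → contributes +10 231 804 mm⁴
  semicircular cap: d = 43.657 mm → contributes +10 060 496 mm⁴
Total I = 20 292 300 mm⁴.

I_x ≈ 2.03 × 10⁷ mm⁴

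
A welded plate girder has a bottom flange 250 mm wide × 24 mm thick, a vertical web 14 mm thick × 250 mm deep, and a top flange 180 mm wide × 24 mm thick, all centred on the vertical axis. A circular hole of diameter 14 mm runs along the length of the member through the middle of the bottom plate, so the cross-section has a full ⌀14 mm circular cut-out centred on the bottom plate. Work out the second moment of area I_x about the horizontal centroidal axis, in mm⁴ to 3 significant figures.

Split into non-overlapping primitives; take the origin at the lower-left of the bounding box.
Bottom plate: 250 × 24, A = 6 000 mm², y = 12 mm, Ī = 288 000 mm⁴.
Web plate: 14 × 250, A = 3 500 mm², y = 149 mm, Ī = 18 229 167 mm⁴.
Top plate: 180 × 24, A = 4 320 mm², y = 286 mm, Ī = 207 360 mm⁴.
Hole (subtracted): ⌀14, A = 153.94 mm², y = 12 mm, Ī = 1885.7 mm⁴.
Centroid: ȳ = ΣA·y / ΣA = 133.7 mm.
Transfer each piece to the horizontal centroidal axis using Ī + A·d² with d = y − 133.7:
  bottom plate: d = -121.7 mm → contributes +89 155 505 mm⁴
  web plate: d = 15.299 mm → contributes +19 048 323 mm⁴
  top plate: d = 152.3 mm → contributes +100 409 062 mm⁴
  hole: d = -121.7 mm → contributes −2 281 901 mm⁴
Total I = 206 330 989 mm⁴.

I_x ≈ 2.06 × 10⁸ mm⁴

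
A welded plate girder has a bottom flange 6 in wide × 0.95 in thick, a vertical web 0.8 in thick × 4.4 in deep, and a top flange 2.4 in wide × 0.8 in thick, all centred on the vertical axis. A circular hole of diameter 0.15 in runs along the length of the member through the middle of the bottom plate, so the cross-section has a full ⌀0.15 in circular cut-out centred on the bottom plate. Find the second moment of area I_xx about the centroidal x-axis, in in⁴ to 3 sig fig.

I_xx ≈ 50.5 in⁴

Split into non-overlapping primitives; take the origin at the lower-left of the bounding box.
Bottom plate: 6 × 0.95, A = 5.7 in², y = 0.475 in, Ī = 0.42869 in⁴.
Web plate: 0.8 × 4.4, A = 3.52 in², y = 3.15 in, Ī = 5.6789 in⁴.
Top plate: 2.4 × 0.8, A = 1.92 in², y = 5.75 in, Ī = 0.1024 in⁴.
Hole (subtracted): ⌀0.15, A = 0.017671 in², y = 0.475 in, Ī = 0.00002485 in⁴.
Centroid: ȳ = ΣA·y / ΣA = 2.2322 in.
Transfer each piece to the centroidal x-axis using Ī + A·d² with d = y − 2.2322:
  bottom plate: d = -1.7572 in → contributes +18.029 in⁴
  web plate: d = 0.91781 in → contributes +8.6441 in⁴
  top plate: d = 3.5178 in → contributes +23.862 in⁴
  hole: d = -1.7572 in → contributes −0.054589 in⁴
Total I = 50.481 in⁴.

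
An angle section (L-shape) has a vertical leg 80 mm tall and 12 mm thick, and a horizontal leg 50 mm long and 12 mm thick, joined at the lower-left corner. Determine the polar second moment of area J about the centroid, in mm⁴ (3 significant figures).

Decompose the section into non-overlapping parts with the origin at the bottom-left of its bounding rectangle.
Vertical leg: 12 × 80, A = 960 mm², y = 40 mm, Ī = 512 000 mm⁴.
Horizontal leg (remainder): 38 × 12, A = 456 mm², y = 6 mm, Ī = 5 472 mm⁴.
Centroid: ȳ = ΣA·y / ΣA = 29.051 mm.
Transfer each piece to the centroidal x-axis using Ī + A·d² with d = y − 29.051:
  vertical leg: d = 10.949 mm → contributes +627 089 mm⁴
  horizontal leg (remainder): d = -23.051 mm → contributes +247 764 mm⁴
Total I = 874 852 mm⁴.
For the y-axis: x̄ = 14.051 mm.
Repeating about the centroidal y-axis gives I_y = 259 612 mm⁴.
Polar second moment: J = I_x + I_y = 1 134 465 mm⁴.

J ≈ 1.13 × 10⁶ mm⁴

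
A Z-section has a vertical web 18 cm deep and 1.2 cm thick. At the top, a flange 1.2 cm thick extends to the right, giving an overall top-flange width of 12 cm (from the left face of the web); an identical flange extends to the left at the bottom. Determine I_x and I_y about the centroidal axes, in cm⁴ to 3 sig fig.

Treat the section as a set of non-overlapping primitives; coordinates are from the bounding-box lower-left.
Web: 1.2 × 18, A = 21.6 cm², y = 9 cm, Ī = 583.2 cm⁴.
Top flange (beyond web): 10.8 × 1.2, A = 12.96 cm², y = 17.4 cm, Ī = 1.5552 cm⁴.
Bottom flange (beyond web): 10.8 × 1.2, A = 12.96 cm², y = 0.6 cm, Ī = 1.5552 cm⁴.
Centroid: ȳ = ΣA·y / ΣA = 9 cm.
Transfer each piece to the centroidal x-axis using Ī + A·d² with d = y − 9:
  web: d = 0 cm → contributes +583.2 cm⁴
  top flange (beyond web): d = 8.4 cm → contributes +916.01 cm⁴
  bottom flange (beyond web): d = -8.4 cm → contributes +916.01 cm⁴
Total I = 2415.2 cm⁴.
For the y-axis: x̄ = 11.4 cm.
Repeating about the centroidal y-axis gives I_y = 1187.7 cm⁴.

I_x ≈ 2420 cm⁴, I_y ≈ 1190 cm⁴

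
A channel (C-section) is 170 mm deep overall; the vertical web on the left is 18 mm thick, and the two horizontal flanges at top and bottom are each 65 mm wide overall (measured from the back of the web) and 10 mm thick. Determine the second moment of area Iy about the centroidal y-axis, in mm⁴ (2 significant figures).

Iy ≈ 1.0 × 10⁶ mm⁴

Split into non-overlapping primitives; take the origin at the lower-left of the bounding box.
Web: 18 × 170, A = 3 060 mm², x = 9 mm, Ī = 82 620 mm⁴.
Top flange (beyond web): 47 × 10, A = 470 mm², x = 41.5 mm, Ī = 86 519 mm⁴.
Bottom flange (beyond web): 47 × 10, A = 470 mm², x = 41.5 mm, Ī = 86 519 mm⁴.
Centroid: x̄ = ΣA·x / ΣA = 16.64 mm.
Transfer each piece to the centroidal y-axis using Ī + A·d² with d = x − 16.64:
  web: d = -7.638 mm → contributes +261 114 mm⁴
  top flange (beyond web): d = 24.86 mm → contributes +377 047 mm⁴
  bottom flange (beyond web): d = 24.86 mm → contributes +377 047 mm⁴
Total I = 1 015 208 mm⁴.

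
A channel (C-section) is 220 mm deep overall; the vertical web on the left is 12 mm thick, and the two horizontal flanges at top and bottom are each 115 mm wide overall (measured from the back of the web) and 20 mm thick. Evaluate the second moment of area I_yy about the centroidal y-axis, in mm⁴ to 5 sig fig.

I_yy ≈ 8.9938 × 10⁶ mm⁴

Decompose the section into non-overlapping parts with the origin at the bottom-left of its bounding rectangle.
Web: 12 × 220, A = 2 640 mm², x = 6 mm, Ī = 31 680 mm⁴.
Top flange (beyond web): 103 × 20, A = 2 060 mm², x = 63.5 mm, Ī = 1 821 212 mm⁴.
Bottom flange (beyond web): 103 × 20, A = 2 060 mm², x = 63.5 mm, Ī = 1 821 212 mm⁴.
Centroid: x̄ = ΣA·x / ΣA = 41.04438 mm.
Transfer each piece to the centroidal y-axis using Ī + A·d² with d = x − 41.04438:
  web: d = -35.04438 mm → contributes +3 273 886 mm⁴
  top flange (beyond web): d = 22.45562 mm → contributes +2 859 977 mm⁴
  bottom flange (beyond web): d = 22.45562 mm → contributes +2 859 977 mm⁴
Total I = 8 993 840 mm⁴.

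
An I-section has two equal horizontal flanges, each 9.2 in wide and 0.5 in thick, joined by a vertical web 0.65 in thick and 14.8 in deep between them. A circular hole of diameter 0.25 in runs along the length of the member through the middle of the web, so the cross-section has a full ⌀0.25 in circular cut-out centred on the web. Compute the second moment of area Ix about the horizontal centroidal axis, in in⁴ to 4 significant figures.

Break the section into simple shapes (no overlaps), measuring from the bottom-left corner of the bounding box.
Bottom flange: 9.2 × 0.5, A = 4.6 in², y = 0.25 in, Ī = 0.0958333 in⁴.
Web: 0.65 × 14.8, A = 9.62 in², y = 7.9 in, Ī = 175.597 in⁴.
Top flange: 9.2 × 0.5, A = 4.6 in², y = 15.55 in, Ī = 0.0958333 in⁴.
Hole (subtracted): ⌀0.25, A = 0.0490874 in², y = 7.9 in, Ī = 0.000191748 in⁴.
By symmetry the centroid is at mid-height, ȳ = 7.9 in.
Transfer each piece to the horizontal centroidal axis using Ī + A·d² with d = y − 7.9:
  bottom flange: d = -7.65 in → contributes +269.299 in⁴
  web: d = 0 in → contributes +175.597 in⁴
  top flange: d = 7.65 in → contributes +269.299 in⁴
  hole: d = 0 in → contributes −0.000191748 in⁴
Total I = 714.196 in⁴.

Ix ≈ 714.2 in⁴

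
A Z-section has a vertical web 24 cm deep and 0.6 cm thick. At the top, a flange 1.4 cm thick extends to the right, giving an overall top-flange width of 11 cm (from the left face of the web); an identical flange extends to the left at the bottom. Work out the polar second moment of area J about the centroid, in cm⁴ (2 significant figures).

Break the section into simple shapes (no overlaps), measuring from the bottom-left corner of the bounding box.
Web: 0.6 × 24, A = 14.4 cm², y = 12 cm, Ī = 691.2 cm⁴.
Top flange (beyond web): 10.4 × 1.4, A = 14.56 cm², y = 23.3 cm, Ī = 2.378 cm⁴.
Bottom flange (beyond web): 10.4 × 1.4, A = 14.56 cm², y = 0.7 cm, Ī = 2.378 cm⁴.
Centroid: ȳ = ΣA·y / ΣA = 12 cm.
Transfer each piece to the centroidal x-axis using Ī + A·d² with d = y − 12:
  web: d = 0 cm → contributes +691.2 cm⁴
  top flange (beyond web): d = 11.3 cm → contributes +1 862 cm⁴
  bottom flange (beyond web): d = -11.3 cm → contributes +1 862 cm⁴
Total I = 4 414 cm⁴.
For the y-axis: x̄ = 10.7 cm.
Repeating about the centroidal y-axis gives I_y = 1 144 cm⁴.
Polar second moment: J = I_x + I_y = 5 558 cm⁴.

J ≈ 5600 cm⁴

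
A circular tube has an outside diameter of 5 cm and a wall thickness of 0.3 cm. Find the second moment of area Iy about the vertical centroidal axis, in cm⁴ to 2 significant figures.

Iy ≈ 12 cm⁴

Decompose the section into non-overlapping parts with the origin at the bottom-left of its bounding rectangle.
Outer circle: ⌀5, A = 19.63 cm², x = 2.5 cm, Ī = 30.68 cm⁴.
Bore (subtracted): ⌀4.4, A = 15.21 cm², x = 2.5 cm, Ī = 18.4 cm⁴.
By symmetry the centroid is at mid-width, x̄ = 2.5 cm.
All pieces are centred on the vertical centroidal axis, so I = ΣĪ (holes subtracted) = 12.28 cm⁴.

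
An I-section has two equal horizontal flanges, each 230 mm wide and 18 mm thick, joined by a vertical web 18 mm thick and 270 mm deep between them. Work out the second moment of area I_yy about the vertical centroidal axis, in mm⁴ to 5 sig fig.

I_yy ≈ 3.6632 × 10⁷ mm⁴

Treat the section as a set of non-overlapping primitives; coordinates are from the bounding-box lower-left.
Bottom flange: 230 × 18, A = 4 140 mm², x = 115 mm, Ī = 18 250 500 mm⁴.
Web: 18 × 270, A = 4 860 mm², x = 115 mm, Ī = 131 220 mm⁴.
Top flange: 230 × 18, A = 4 140 mm², x = 115 mm, Ī = 18 250 500 mm⁴.
By symmetry the centroid is at mid-width, x̄ = 115 mm.
All pieces are centred on the vertical centroidal axis, so I = ΣĪ = 36 632 220 mm⁴.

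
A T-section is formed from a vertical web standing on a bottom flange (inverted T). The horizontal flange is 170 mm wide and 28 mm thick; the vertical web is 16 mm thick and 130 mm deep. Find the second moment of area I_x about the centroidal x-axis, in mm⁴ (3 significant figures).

Decompose the section into non-overlapping parts with the origin at the bottom-left of its bounding rectangle.
Flange: 170 × 28, A = 4 760 mm², y = 14 mm, Ī = 310 987 mm⁴.
Web: 16 × 130, A = 2 080 mm², y = 93 mm, Ī = 2 929 333 mm⁴.
Centroid: ȳ = ΣA·y / ΣA = 38.023 mm.
Transfer each piece to the centroidal x-axis using Ī + A·d² with d = y − 38.023:
  flange: d = -24.023 mm → contributes +3 058 094 mm⁴
  web: d = 54.977 mm → contributes +9 215 982 mm⁴
Total I = 12 274 076 mm⁴.

I_x ≈ 1.23 × 10⁷ mm⁴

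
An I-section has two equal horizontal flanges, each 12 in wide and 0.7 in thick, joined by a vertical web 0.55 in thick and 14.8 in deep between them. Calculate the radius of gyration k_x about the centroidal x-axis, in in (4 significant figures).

Split into non-overlapping primitives; take the origin at the lower-left of the bounding box.
Bottom flange: 12 × 0.7, A = 8.4 in², y = 0.35 in, Ī = 0.343 in⁴.
Web: 0.55 × 14.8, A = 8.14 in², y = 8.1 in, Ī = 148.582 in⁴.
Top flange: 12 × 0.7, A = 8.4 in², y = 15.85 in, Ī = 0.343 in⁴.
By symmetry the centroid is at mid-height, ȳ = 8.1 in.
Transfer each piece to the centroidal x-axis using Ī + A·d² with d = y − 8.1:
  bottom flange: d = -7.75 in → contributes +504.868 in⁴
  web: d = 0 in → contributes +148.582 in⁴
  top flange: d = 7.75 in → contributes +504.868 in⁴
Total I = 1158.32 in⁴.
Radius of gyration: k = √(I/A) = √(1158.32 / 24.94) = 6.815 in.

k_x ≈ 6.815 in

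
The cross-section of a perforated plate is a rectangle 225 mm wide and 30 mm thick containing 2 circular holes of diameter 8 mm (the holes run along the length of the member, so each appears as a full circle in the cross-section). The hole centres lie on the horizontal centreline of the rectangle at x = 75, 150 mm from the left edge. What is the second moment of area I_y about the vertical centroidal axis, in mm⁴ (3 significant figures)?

Break the section into simple shapes (no overlaps), measuring from the bottom-left corner of the bounding box.
Plate: 225 × 30, A = 6 750 mm², x = 112.5 mm, Ī = 28 476 563 mm⁴.
Hole 1 (subtracted): ⌀8, A = 50.265 mm², x = 75 mm, Ī = 201.06 mm⁴.
Hole 2 (subtracted): ⌀8, A = 50.265 mm², x = 150 mm, Ī = 201.06 mm⁴.
By symmetry the centroid is at mid-width, x̄ = 112.5 mm.
Transfer each piece to the vertical centroidal axis using Ī + A·d² with d = x − 112.5:
  plate: d = 0 mm → contributes +28 476 563 mm⁴
  hole 1: d = -37.5 mm → contributes −70 887 mm⁴
  hole 2: d = 37.5 mm → contributes −70 887 mm⁴
Total I = 28 334 789 mm⁴.

I_y ≈ 2.83 × 10⁷ mm⁴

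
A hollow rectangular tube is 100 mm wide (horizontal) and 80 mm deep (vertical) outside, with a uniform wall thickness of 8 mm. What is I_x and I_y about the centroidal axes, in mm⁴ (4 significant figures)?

I_x ≈ 2.432 × 10⁶ mm⁴, I_y ≈ 3.506 × 10⁶ mm⁴

Split into non-overlapping primitives; take the origin at the lower-left of the bounding box.
Outer rectangle: 100 × 80, A = 8 000 mm², y = 40 mm, Ī = 4 266 667 mm⁴.
Inner void (subtracted): 84 × 64, A = 5 376 mm², y = 40 mm, Ī = 1 835 008 mm⁴.
By symmetry the centroid is at mid-height, ȳ = 40 mm.
All pieces are centred on the centroidal x-axis, so I = ΣĪ (holes subtracted) = 2 431 659 mm⁴.
Repeating about the centroidal y-axis gives I_y = 3 505 579 mm⁴.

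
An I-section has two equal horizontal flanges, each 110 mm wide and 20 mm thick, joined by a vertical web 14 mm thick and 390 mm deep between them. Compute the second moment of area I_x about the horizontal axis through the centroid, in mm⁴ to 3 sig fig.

I_x ≈ 2.54 × 10⁸ mm⁴

Split into non-overlapping primitives; take the origin at the lower-left of the bounding box.
Bottom flange: 110 × 20, A = 2 200 mm², y = 10 mm, Ī = 73 333 mm⁴.
Web: 14 × 390, A = 5 460 mm², y = 215 mm, Ī = 69 205 500 mm⁴.
Top flange: 110 × 20, A = 2 200 mm², y = 420 mm, Ī = 73 333 mm⁴.
By symmetry the centroid is at mid-height, ȳ = 215 mm.
Transfer each piece to the horizontal axis through the centroid using Ī + A·d² with d = y − 215:
  bottom flange: d = -205 mm → contributes +92 528 333 mm⁴
  web: d = 0 mm → contributes +69 205 500 mm⁴
  top flange: d = 205 mm → contributes +92 528 333 mm⁴
Total I = 254 262 167 mm⁴.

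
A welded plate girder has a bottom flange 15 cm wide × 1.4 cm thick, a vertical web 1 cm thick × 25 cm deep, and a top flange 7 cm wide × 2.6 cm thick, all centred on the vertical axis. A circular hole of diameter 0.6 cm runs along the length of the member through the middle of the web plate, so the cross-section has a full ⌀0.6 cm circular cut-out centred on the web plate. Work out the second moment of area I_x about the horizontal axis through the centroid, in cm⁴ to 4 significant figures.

Treat the section as a set of non-overlapping primitives; coordinates are from the bounding-box lower-left.
Bottom plate: 15 × 1.4, A = 21 cm², y = 0.7 cm, Ī = 3.43 cm⁴.
Web plate: 1 × 25, A = 25 cm², y = 13.9 cm, Ī = 1302.08 cm⁴.
Top plate: 7 × 2.6, A = 18.2 cm², y = 27.7 cm, Ī = 10.2527 cm⁴.
Hole (subtracted): ⌀0.6, A = 0.282743 cm², y = 13.9 cm, Ī = 0.00636173 cm⁴.
Centroid: ȳ = ΣA·y / ΣA = 13.4926 cm.
Transfer each piece to the horizontal axis through the centroid using Ī + A·d² with d = y − 13.4926:
  bottom plate: d = -12.7926 cm → contributes +3440.09 cm⁴
  web plate: d = 0.407402 cm → contributes +1306.23 cm⁴
  top plate: d = 14.2074 cm → contributes +3683.93 cm⁴
  hole: d = 0.407402 cm → contributes −0.0532904 cm⁴
Total I = 8430.2 cm⁴.

I_x ≈ 8430 cm⁴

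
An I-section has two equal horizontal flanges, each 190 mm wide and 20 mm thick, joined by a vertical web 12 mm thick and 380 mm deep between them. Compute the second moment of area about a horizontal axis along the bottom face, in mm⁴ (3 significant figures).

I_base ≈ 8.95 × 10⁸ mm⁴

Treat the section as a set of non-overlapping primitives; coordinates are from the bounding-box lower-left.
Bottom flange: 190 × 20, A = 3 800 mm², y = 10 mm, Ī = 126 667 mm⁴.
Web: 12 × 380, A = 4 560 mm², y = 210 mm, Ī = 54 872 000 mm⁴.
Top flange: 190 × 20, A = 3 800 mm², y = 410 mm, Ī = 126 667 mm⁴.
Transfer each piece to the bottom edge using Ī + A·d² with d = y − 0:
  bottom flange: d = 10 mm → contributes +506 667 mm⁴
  web: d = 210 mm → contributes +255 968 000 mm⁴
  top flange: d = 410 mm → contributes +638 906 667 mm⁴
Total I = 895 381 333 mm⁴.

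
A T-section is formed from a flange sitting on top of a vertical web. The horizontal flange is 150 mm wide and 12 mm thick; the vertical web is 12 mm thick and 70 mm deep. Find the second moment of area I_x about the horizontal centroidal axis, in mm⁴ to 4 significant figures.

I_x ≈ 1.327 × 10⁶ mm⁴

Split into non-overlapping primitives; take the origin at the lower-left of the bounding box.
Flange: 150 × 12, A = 1 800 mm², y = 76 mm, Ī = 21 600 mm⁴.
Web: 12 × 70, A = 840 mm², y = 35 mm, Ī = 343 000 mm⁴.
Centroid: ȳ = ΣA·y / ΣA = 62.9545 mm.
Transfer each piece to the horizontal centroidal axis using Ī + A·d² with d = y − 62.9545:
  flange: d = 13.0455 mm → contributes +327 931 mm⁴
  web: d = -27.9545 mm → contributes +999 424 mm⁴
Total I = 1 327 355 mm⁴.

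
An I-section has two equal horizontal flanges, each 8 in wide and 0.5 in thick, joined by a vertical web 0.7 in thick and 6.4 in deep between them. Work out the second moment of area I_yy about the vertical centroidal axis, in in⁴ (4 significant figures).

I_yy ≈ 42.85 in⁴

Split into non-overlapping primitives; take the origin at the lower-left of the bounding box.
Bottom flange: 8 × 0.5, A = 4 in², x = 4 in, Ī = 21.3333 in⁴.
Web: 0.7 × 6.4, A = 4.48 in², x = 4 in, Ī = 0.182933 in⁴.
Top flange: 8 × 0.5, A = 4 in², x = 4 in, Ī = 21.3333 in⁴.
By symmetry the centroid is at mid-width, x̄ = 4 in.
All pieces are centred on the vertical centroidal axis, so I = ΣĪ = 42.8496 in⁴.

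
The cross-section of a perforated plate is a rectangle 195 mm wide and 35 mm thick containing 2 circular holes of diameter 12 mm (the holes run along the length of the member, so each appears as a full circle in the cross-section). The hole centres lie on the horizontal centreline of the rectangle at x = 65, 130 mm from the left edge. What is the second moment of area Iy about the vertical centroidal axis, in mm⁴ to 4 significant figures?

Treat the section as a set of non-overlapping primitives; coordinates are from the bounding-box lower-left.
Plate: 195 × 35, A = 6 825 mm², x = 97.5 mm, Ī = 21 626 719 mm⁴.
Hole 1 (subtracted): ⌀12, A = 113.097 mm², x = 65 mm, Ī = 1017.88 mm⁴.
Hole 2 (subtracted): ⌀12, A = 113.097 mm², x = 130 mm, Ī = 1017.88 mm⁴.
By symmetry the centroid is at mid-width, x̄ = 97.5 mm.
Transfer each piece to the vertical centroidal axis using Ī + A·d² with d = x − 97.5:
  plate: d = 0 mm → contributes +21 626 719 mm⁴
  hole 1: d = -32.5 mm → contributes −120 477 mm⁴
  hole 2: d = 32.5 mm → contributes −120 477 mm⁴
Total I = 21 385 765 mm⁴.

Iy ≈ 2.139 × 10⁷ mm⁴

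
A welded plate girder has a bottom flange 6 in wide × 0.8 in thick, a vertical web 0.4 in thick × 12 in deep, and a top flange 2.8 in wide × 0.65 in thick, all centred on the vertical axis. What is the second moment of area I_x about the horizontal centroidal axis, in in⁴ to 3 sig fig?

I_x ≈ 295 in⁴

Treat the section as a set of non-overlapping primitives; coordinates are from the bounding-box lower-left.
Bottom plate: 6 × 0.8, A = 4.8 in², y = 0.4 in, Ī = 0.256 in⁴.
Web plate: 0.4 × 12, A = 4.8 in², y = 6.8 in, Ī = 57.6 in⁴.
Top plate: 2.8 × 0.65, A = 1.82 in², y = 13.125 in, Ī = 0.064079 in⁴.
Centroid: ȳ = ΣA·y / ΣA = 5.118 in.
Transfer each piece to the horizontal centroidal axis using Ī + A·d² with d = y − 5.118:
  bottom plate: d = -4.718 in → contributes +107.1 in⁴
  web plate: d = 1.682 in → contributes +71.18 in⁴
  top plate: d = 8.007 in → contributes +116.75 in⁴
Total I = 295.03 in⁴.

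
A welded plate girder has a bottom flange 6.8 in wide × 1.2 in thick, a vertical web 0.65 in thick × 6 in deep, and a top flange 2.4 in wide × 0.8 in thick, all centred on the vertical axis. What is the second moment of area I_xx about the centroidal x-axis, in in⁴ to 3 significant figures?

I_xx ≈ 103 in⁴

Decompose the section into non-overlapping parts with the origin at the bottom-left of its bounding rectangle.
Bottom plate: 6.8 × 1.2, A = 8.16 in², y = 0.6 in, Ī = 0.9792 in⁴.
Web plate: 0.65 × 6, A = 3.9 in², y = 4.2 in, Ī = 11.7 in⁴.
Top plate: 2.4 × 0.8, A = 1.92 in², y = 7.6 in, Ī = 0.1024 in⁴.
Centroid: ȳ = ΣA·y / ΣA = 2.5657 in.
Transfer each piece to the centroidal x-axis using Ī + A·d² with d = y − 2.5657:
  bottom plate: d = -1.9657 in → contributes +32.508 in⁴
  web plate: d = 1.6343 in → contributes +22.117 in⁴
  top plate: d = 5.0343 in → contributes +48.764 in⁴
Total I = 103.39 in⁴.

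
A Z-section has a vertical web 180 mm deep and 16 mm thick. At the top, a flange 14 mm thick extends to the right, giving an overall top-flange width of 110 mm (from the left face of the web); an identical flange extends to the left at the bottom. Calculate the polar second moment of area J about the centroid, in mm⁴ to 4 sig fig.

Decompose the section into non-overlapping parts with the origin at the bottom-left of its bounding rectangle.
Web: 16 × 180, A = 2 880 mm², y = 90 mm, Ī = 7 776 000 mm⁴.
Top flange (beyond web): 94 × 14, A = 1 316 mm², y = 173 mm, Ī = 21494.7 mm⁴.
Bottom flange (beyond web): 94 × 14, A = 1 316 mm², y = 7 mm, Ī = 21494.7 mm⁴.
Centroid: ȳ = ΣA·y / ΣA = 90 mm.
Transfer each piece to the centroidal x-axis using Ī + A·d² with d = y − 90:
  web: d = 0 mm → contributes +7 776 000 mm⁴
  top flange (beyond web): d = 83 mm → contributes +9 087 419 mm⁴
  bottom flange (beyond web): d = -83 mm → contributes +9 087 419 mm⁴
Total I = 25 950 837 mm⁴.
For the y-axis: x̄ = 102 mm.
Repeating about the centroidal y-axis gives I_y = 9 961 269 mm⁴.
Polar second moment: J = I_x + I_y = 35 912 107 mm⁴.

J ≈ 3.591 × 10⁷ mm⁴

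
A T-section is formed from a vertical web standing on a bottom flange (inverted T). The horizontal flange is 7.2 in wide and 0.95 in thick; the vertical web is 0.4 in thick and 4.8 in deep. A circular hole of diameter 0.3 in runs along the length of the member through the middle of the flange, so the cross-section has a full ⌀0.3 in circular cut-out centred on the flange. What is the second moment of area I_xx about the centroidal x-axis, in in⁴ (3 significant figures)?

I_xx ≈ 16.6 in⁴

Break the section into simple shapes (no overlaps), measuring from the bottom-left corner of the bounding box.
Flange: 7.2 × 0.95, A = 6.84 in², y = 0.475 in, Ī = 0.51443 in⁴.
Web: 0.4 × 4.8, A = 1.92 in², y = 3.35 in, Ī = 3.6864 in⁴.
Hole (subtracted): ⌀0.3, A = 0.070686 in², y = 0.475 in, Ī = 0.00039761 in⁴.
Centroid: ȳ = ΣA·y / ΣA = 1.1103 in.
Transfer each piece to the centroidal x-axis using Ī + A·d² with d = y − 1.1103:
  flange: d = -0.63526 in → contributes +3.2748 in⁴
  web: d = 2.2397 in → contributes +13.318 in⁴
  hole: d = -0.63526 in → contributes −0.028924 in⁴
Total I = 16.564 in⁴.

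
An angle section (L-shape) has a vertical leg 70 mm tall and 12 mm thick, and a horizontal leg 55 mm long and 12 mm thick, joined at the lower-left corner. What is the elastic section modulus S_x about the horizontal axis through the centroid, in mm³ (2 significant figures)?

Treat the section as a set of non-overlapping primitives; coordinates are from the bounding-box lower-left.
Vertical leg: 12 × 70, A = 840 mm², y = 35 mm, Ī = 343 000 mm⁴.
Horizontal leg (remainder): 43 × 12, A = 516 mm², y = 6 mm, Ī = 6 192 mm⁴.
Centroid: ȳ = ΣA·y / ΣA = 23.96 mm.
Transfer each piece to the horizontal axis through the centroid using Ī + A·d² with d = y − 23.96:
  vertical leg: d = 11.04 mm → contributes +445 295 mm⁴
  horizontal leg (remainder): d = -17.96 mm → contributes +172 719 mm⁴
Total I = 618 014 mm⁴.
Extreme fibre distance c = 46.04 mm; S = I/c = 13 425 mm³.

S_x ≈ 1.3 × 10⁴ mm³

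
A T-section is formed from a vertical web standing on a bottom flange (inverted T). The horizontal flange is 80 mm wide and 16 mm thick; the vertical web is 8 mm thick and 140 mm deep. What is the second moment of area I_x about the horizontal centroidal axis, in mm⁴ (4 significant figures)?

Treat the section as a set of non-overlapping primitives; coordinates are from the bounding-box lower-left.
Flange: 80 × 16, A = 1 280 mm², y = 8 mm, Ī = 27306.7 mm⁴.
Web: 8 × 140, A = 1 120 mm², y = 86 mm, Ī = 1 829 333 mm⁴.
Centroid: ȳ = ΣA·y / ΣA = 44.4 mm.
Transfer each piece to the horizontal centroidal axis using Ī + A·d² with d = y − 44.4:
  flange: d = -36.4 mm → contributes +1 723 255 mm⁴
  web: d = 41.6 mm → contributes +3 767 561 mm⁴
Total I = 5 490 816 mm⁴.

I_x ≈ 5.491 × 10⁶ mm⁴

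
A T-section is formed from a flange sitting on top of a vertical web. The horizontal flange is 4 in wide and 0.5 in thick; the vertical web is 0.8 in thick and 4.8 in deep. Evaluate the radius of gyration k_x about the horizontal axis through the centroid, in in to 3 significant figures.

k_x ≈ 1.69 in

Break the section into simple shapes (no overlaps), measuring from the bottom-left corner of the bounding box.
Flange: 4 × 0.5, A = 2 in², y = 5.05 in, Ī = 0.041667 in⁴.
Web: 0.8 × 4.8, A = 3.84 in², y = 2.4 in, Ī = 7.3728 in⁴.
Centroid: ȳ = ΣA·y / ΣA = 3.3075 in.
Transfer each piece to the horizontal axis through the centroid using Ī + A·d² with d = y − 3.3075:
  flange: d = 1.7425 in → contributes +6.114 in⁴
  web: d = -0.90753 in → contributes +10.535 in⁴
Total I = 16.65 in⁴.
Radius of gyration: k = √(I/A) = √(16.65 / 5.84) = 1.6885 in.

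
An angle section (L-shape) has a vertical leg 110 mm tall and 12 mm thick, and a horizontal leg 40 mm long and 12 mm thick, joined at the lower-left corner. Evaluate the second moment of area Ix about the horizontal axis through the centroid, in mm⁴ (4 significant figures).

Ix ≈ 1.978 × 10⁶ mm⁴

Decompose the section into non-overlapping parts with the origin at the bottom-left of its bounding rectangle.
Vertical leg: 12 × 110, A = 1 320 mm², y = 55 mm, Ī = 1 331 000 mm⁴.
Horizontal leg (remainder): 28 × 12, A = 336 mm², y = 6 mm, Ī = 4 032 mm⁴.
Centroid: ȳ = ΣA·y / ΣA = 45.058 mm.
Transfer each piece to the horizontal axis through the centroid using Ī + A·d² with d = y − 45.058:
  vertical leg: d = 9.94203 mm → contributes +1 461 474 mm⁴
  horizontal leg (remainder): d = -39.058 mm → contributes +516 608 mm⁴
Total I = 1 978 082 mm⁴.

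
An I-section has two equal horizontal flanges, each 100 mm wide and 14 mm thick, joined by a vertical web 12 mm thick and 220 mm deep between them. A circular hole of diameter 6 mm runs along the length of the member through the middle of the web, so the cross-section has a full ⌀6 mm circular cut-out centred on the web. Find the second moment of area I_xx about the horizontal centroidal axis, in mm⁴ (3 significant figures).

Split into non-overlapping primitives; take the origin at the lower-left of the bounding box.
Bottom flange: 100 × 14, A = 1 400 mm², y = 7 mm, Ī = 22 867 mm⁴.
Web: 12 × 220, A = 2 640 mm², y = 124 mm, Ī = 10 648 000 mm⁴.
Top flange: 100 × 14, A = 1 400 mm², y = 241 mm, Ī = 22 867 mm⁴.
Hole (subtracted): ⌀6, A = 28.274 mm², y = 124 mm, Ī = 63.617 mm⁴.
By symmetry the centroid is at mid-height, ȳ = 124 mm.
Transfer each piece to the horizontal centroidal axis using Ī + A·d² with d = y − 124:
  bottom flange: d = -117 mm → contributes +19 187 467 mm⁴
  web: d = 0 mm → contributes +10 648 000 mm⁴
  top flange: d = 117 mm → contributes +19 187 467 mm⁴
  hole: d = 0 mm → contributes −63.617 mm⁴
Total I = 49 022 870 mm⁴.

I_xx ≈ 4.90 × 10⁷ mm⁴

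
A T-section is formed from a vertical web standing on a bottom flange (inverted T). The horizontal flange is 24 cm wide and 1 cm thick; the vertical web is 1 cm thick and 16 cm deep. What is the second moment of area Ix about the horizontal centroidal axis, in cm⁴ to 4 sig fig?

Split into non-overlapping primitives; take the origin at the lower-left of the bounding box.
Flange: 24 × 1, A = 24 cm², y = 0.5 cm, Ī = 2 cm⁴.
Web: 1 × 16, A = 16 cm², y = 9 cm, Ī = 341.333 cm⁴.
Centroid: ȳ = ΣA·y / ΣA = 3.9 cm.
Transfer each piece to the horizontal centroidal axis using Ī + A·d² with d = y − 3.9:
  flange: d = -3.4 cm → contributes +279.44 cm⁴
  web: d = 5.1 cm → contributes +757.493 cm⁴
Total I = 1036.93 cm⁴.

Ix ≈ 1037 cm⁴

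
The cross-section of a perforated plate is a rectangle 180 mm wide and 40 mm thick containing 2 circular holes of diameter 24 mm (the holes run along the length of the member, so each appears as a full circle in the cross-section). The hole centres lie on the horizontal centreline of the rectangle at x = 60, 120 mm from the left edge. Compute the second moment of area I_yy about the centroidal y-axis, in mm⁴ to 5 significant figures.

Break the section into simple shapes (no overlaps), measuring from the bottom-left corner of the bounding box.
Plate: 180 × 40, A = 7 200 mm², x = 90 mm, Ī = 19 440 000 mm⁴.
Hole 1 (subtracted): ⌀24, A = 452.3893 mm², x = 60 mm, Ī = 16286.02 mm⁴.
Hole 2 (subtracted): ⌀24, A = 452.3893 mm², x = 120 mm, Ī = 16286.02 mm⁴.
By symmetry the centroid is at mid-width, x̄ = 90 mm.
Transfer each piece to the centroidal y-axis using Ī + A·d² with d = x − 90:
  plate: d = 0 mm → contributes +19 440 000 mm⁴
  hole 1: d = -30 mm → contributes −423436.4 mm⁴
  hole 2: d = 30 mm → contributes −423436.4 mm⁴
Total I = 18 593 127 mm⁴.

I_yy ≈ 1.8593 × 10⁷ mm⁴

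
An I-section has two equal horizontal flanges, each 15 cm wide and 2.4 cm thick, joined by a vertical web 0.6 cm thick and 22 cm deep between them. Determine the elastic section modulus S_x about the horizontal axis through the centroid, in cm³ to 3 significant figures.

Treat the section as a set of non-overlapping primitives; coordinates are from the bounding-box lower-left.
Bottom flange: 15 × 2.4, A = 36 cm², y = 1.2 cm, Ī = 17.28 cm⁴.
Web: 0.6 × 22, A = 13.2 cm², y = 13.4 cm, Ī = 532.4 cm⁴.
Top flange: 15 × 2.4, A = 36 cm², y = 25.6 cm, Ī = 17.28 cm⁴.
By symmetry the centroid is at mid-height, ȳ = 13.4 cm.
Transfer each piece to the horizontal axis through the centroid using Ī + A·d² with d = y − 13.4:
  bottom flange: d = -12.2 cm → contributes +5375.5 cm⁴
  web: d = 0 cm → contributes +532.4 cm⁴
  top flange: d = 12.2 cm → contributes +5375.5 cm⁴
Total I = 11 283 cm⁴.
Extreme fibre distance c = 13.4 cm; S = I/c = 842.05 cm³.

S_x ≈ 842 cm³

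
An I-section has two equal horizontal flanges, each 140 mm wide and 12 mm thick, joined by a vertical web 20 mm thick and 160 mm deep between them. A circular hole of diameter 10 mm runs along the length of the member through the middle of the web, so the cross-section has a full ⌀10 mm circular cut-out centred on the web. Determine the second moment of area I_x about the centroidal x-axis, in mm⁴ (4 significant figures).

I_x ≈ 3.172 × 10⁷ mm⁴

Treat the section as a set of non-overlapping primitives; coordinates are from the bounding-box lower-left.
Bottom flange: 140 × 12, A = 1 680 mm², y = 6 mm, Ī = 20 160 mm⁴.
Web: 20 × 160, A = 3 200 mm², y = 92 mm, Ī = 6 826 667 mm⁴.
Top flange: 140 × 12, A = 1 680 mm², y = 178 mm, Ī = 20 160 mm⁴.
Hole (subtracted): ⌀10, A = 78.5398 mm², y = 92 mm, Ī = 490.874 mm⁴.
By symmetry the centroid is at mid-height, ȳ = 92 mm.
Transfer each piece to the centroidal x-axis using Ī + A·d² with d = y − 92:
  bottom flange: d = -86 mm → contributes +12 445 440 mm⁴
  web: d = 0 mm → contributes +6 826 667 mm⁴
  top flange: d = 86 mm → contributes +12 445 440 mm⁴
  hole: d = 0 mm → contributes −490.874 mm⁴
Total I = 31 717 056 mm⁴.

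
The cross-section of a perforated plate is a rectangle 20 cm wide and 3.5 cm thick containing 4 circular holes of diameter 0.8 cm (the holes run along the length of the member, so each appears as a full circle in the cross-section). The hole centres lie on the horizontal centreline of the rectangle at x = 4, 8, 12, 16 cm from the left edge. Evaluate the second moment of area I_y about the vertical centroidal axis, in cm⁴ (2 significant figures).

I_y ≈ 2300 cm⁴

Split into non-overlapping primitives; take the origin at the lower-left of the bounding box.
Plate: 20 × 3.5, A = 70 cm², x = 10 cm, Ī = 2 333 cm⁴.
Hole 1 (subtracted): ⌀0.8, A = 0.5027 cm², x = 4 cm, Ī = 0.02011 cm⁴.
Hole 2 (subtracted): ⌀0.8, A = 0.5027 cm², x = 8 cm, Ī = 0.02011 cm⁴.
Hole 3 (subtracted): ⌀0.8, A = 0.5027 cm², x = 12 cm, Ī = 0.02011 cm⁴.
Hole 4 (subtracted): ⌀0.8, A = 0.5027 cm², x = 16 cm, Ī = 0.02011 cm⁴.
By symmetry the centroid is at mid-width, x̄ = 10 cm.
Transfer each piece to the vertical centroidal axis using Ī + A·d² with d = x − 10:
  plate: d = 0 cm → contributes +2 333 cm⁴
  hole 1: d = -6 cm → contributes −18.12 cm⁴
  hole 2: d = -2 cm → contributes −2.031 cm⁴
  hole 3: d = 2 cm → contributes −2.031 cm⁴
  hole 4: d = 6 cm → contributes −18.12 cm⁴
Total I = 2 293 cm⁴.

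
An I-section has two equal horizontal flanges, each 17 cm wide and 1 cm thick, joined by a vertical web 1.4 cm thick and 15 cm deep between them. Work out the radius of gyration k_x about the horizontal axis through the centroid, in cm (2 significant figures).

k_x ≈ 6.8 cm

Decompose the section into non-overlapping parts with the origin at the bottom-left of its bounding rectangle.
Bottom flange: 17 × 1, A = 17 cm², y = 0.5 cm, Ī = 1.417 cm⁴.
Web: 1.4 × 15, A = 21 cm², y = 8.5 cm, Ī = 393.8 cm⁴.
Top flange: 17 × 1, A = 17 cm², y = 16.5 cm, Ī = 1.417 cm⁴.
By symmetry the centroid is at mid-height, ȳ = 8.5 cm.
Transfer each piece to the horizontal axis through the centroid using Ī + A·d² with d = y − 8.5:
  bottom flange: d = -8 cm → contributes +1 089 cm⁴
  web: d = 0 cm → contributes +393.8 cm⁴
  top flange: d = 8 cm → contributes +1 089 cm⁴
Total I = 2 573 cm⁴.
Radius of gyration: k = √(I/A) = √(2 573 / 55) = 6.839 cm.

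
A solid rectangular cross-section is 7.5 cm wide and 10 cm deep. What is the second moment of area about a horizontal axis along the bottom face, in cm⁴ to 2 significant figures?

The section: 7.5 × 10, A = 75 cm², y = 5 cm, Ī = 625 cm⁴.
Transfer it to the bottom edge using Ī + A·d² with d = y − 0:
  the section: d = 5 cm → contributes +2 500 cm⁴
Total I = 2 500 cm⁴.

I_base ≈ 2500 cm⁴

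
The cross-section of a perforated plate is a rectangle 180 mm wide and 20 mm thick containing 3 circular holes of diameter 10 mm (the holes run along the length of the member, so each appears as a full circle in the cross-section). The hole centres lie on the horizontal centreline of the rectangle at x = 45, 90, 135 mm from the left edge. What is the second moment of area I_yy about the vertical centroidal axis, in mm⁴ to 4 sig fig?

I_yy ≈ 9.400 × 10⁶ mm⁴

Break the section into simple shapes (no overlaps), measuring from the bottom-left corner of the bounding box.
Plate: 180 × 20, A = 3 600 mm², x = 90 mm, Ī = 9 720 000 mm⁴.
Hole 1 (subtracted): ⌀10, A = 78.5398 mm², x = 45 mm, Ī = 490.874 mm⁴.
Hole 2 (subtracted): ⌀10, A = 78.5398 mm², x = 90 mm, Ī = 490.874 mm⁴.
Hole 3 (subtracted): ⌀10, A = 78.5398 mm², x = 135 mm, Ī = 490.874 mm⁴.
By symmetry the centroid is at mid-width, x̄ = 90 mm.
Transfer each piece to the vertical centroidal axis using Ī + A·d² with d = x − 90:
  plate: d = 0 mm → contributes +9 720 000 mm⁴
  hole 1: d = -45 mm → contributes −159 534 mm⁴
  hole 2: d = 0 mm → contributes −490.874 mm⁴
  hole 3: d = 45 mm → contributes −159 534 mm⁴
Total I = 9 400 441 mm⁴.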